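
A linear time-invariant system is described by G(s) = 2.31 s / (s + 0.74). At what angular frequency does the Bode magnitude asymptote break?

0.74 rad/s

The single real pole at s = −0.74 gives a corner at ω = 0.74 rad/s.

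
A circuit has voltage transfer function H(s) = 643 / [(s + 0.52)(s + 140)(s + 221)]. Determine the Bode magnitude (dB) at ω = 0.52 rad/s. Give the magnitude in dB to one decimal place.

-31.0 dB

|j0.52 + 0.52| = √(0.52² + 0.52²) = 0.7354
|j0.52 + 140| = √(0.52² + 140²) = 140
|j0.52 + 221| = √(0.52² + 221²) = 221
|H(j0.52)| = 643 / (0.7354 × 140 × 221) = 0.02826
20 log₁₀(0.02826) = -30.98 dB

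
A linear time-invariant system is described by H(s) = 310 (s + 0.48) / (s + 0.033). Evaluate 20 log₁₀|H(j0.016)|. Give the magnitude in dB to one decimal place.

72.2 dB

|j0.016 + 0.48| = √(0.016² + 0.48²) = 0.4803
|j0.016 + 0.033| = √(0.016² + 0.033²) = 0.03667
|H(j0.016)| = 310 × 0.4803 / 0.03667 = 4059.6
20 log₁₀(4059.6) = 72.17 dB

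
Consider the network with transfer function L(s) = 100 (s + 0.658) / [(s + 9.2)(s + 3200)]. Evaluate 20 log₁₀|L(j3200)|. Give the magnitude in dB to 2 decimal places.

|j3200 + 0.658| = √(3200² + 0.658²) = 3200
|j3200 + 9.2| = √(3200² + 9.2²) = 3200
|j3200 + 3200| = √(3200² + 3200²) = 4525
|L(j3200)| = 100 × 3200 / (3200 × 4525) = 0.022097
20 log₁₀(0.022097) = -33.113 dB

-33.11 dB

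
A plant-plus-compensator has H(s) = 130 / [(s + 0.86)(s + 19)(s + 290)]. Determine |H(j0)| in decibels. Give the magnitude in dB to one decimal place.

-31.2 dB

H(0) = 130 / (0.86 × 19 × 290) = 0.027434
20 log₁₀(0.027434) = -31.23 dB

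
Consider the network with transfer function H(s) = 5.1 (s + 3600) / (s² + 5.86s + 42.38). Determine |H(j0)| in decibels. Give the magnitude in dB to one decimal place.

52.7 dB

H(0) = 5.1 × 3600 / 42.38 = 433.22
20 log₁₀(433.22) = 52.73 dB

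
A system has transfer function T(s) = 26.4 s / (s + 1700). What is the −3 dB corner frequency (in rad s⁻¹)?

For a single-pole high-pass, the −3 dB point is at the pole: ω = 1700 rad s⁻¹.

1700 rad s⁻¹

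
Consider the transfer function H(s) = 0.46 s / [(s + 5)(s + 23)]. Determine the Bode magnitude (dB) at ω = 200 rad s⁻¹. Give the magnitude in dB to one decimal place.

|j200| = 200
|j200 + 5| = √(200² + 5²) = 200.1
|j200 + 23| = √(200² + 23²) = 201.3
|H(j200)| = 0.46 × 200 / (200.1 × 201.3) = 0.0022842
20 log₁₀(0.0022842) = -52.83 dB

-52.8 dB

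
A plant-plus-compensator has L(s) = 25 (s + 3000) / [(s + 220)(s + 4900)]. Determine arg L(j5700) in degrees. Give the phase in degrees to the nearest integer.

∠(j5700 + 3000) = arctan(5700/3000) = 62.24°
∠(j5700 + 220) = arctan(5700/220) = 87.79°
∠(j5700 + 4900) = arctan(5700/4900) = 49.32°
∠L(j5700) = 62.24° − (87.79° + 49.32°) = -74.86°

-75°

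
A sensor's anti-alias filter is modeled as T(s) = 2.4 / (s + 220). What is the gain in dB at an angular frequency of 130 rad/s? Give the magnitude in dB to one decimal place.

|j130 + 220| = √(130² + 220²) = 255.5
|T(j130)| = 2.4 / 255.5 = 0.0093919
20 log₁₀(0.0093919) = -40.54 dB

-40.5 dB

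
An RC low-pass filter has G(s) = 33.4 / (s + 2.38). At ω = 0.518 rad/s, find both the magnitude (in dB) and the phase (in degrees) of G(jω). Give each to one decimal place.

|G| = 22.7 dB, ∠G = -12.3°

|j0.518 + 2.38| = √(0.518² + 2.38²) = 2.436
|G(j0.518)| = 33.4 / 2.436 = 13.713
20 log₁₀(13.713) = 22.74 dB
∠(j0.518 + 2.38) = arctan(0.518/2.38) = 12.28°
∠G(j0.518) = −12.28° = -12.28°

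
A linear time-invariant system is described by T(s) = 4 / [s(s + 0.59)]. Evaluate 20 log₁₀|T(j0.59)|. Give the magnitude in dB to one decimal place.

|j0.59 + 0.59| = √(0.59² + 0.59²) = 0.8344
|j0.59| = 0.59
|T(j0.59)| = 4 / (0.8344 × 0.59) = 8.1253
20 log₁₀(8.1253) = 18.20 dB

18.2 dB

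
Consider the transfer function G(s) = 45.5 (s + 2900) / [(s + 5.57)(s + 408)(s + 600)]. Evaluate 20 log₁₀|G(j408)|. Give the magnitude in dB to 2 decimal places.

-62.16 dB

|j408 + 2900| = √(408² + 2900²) = 2929
|j408 + 5.57| = √(408² + 5.57²) = 408
|j408 + 408| = √(408² + 408²) = 577
|j408 + 600| = √(408² + 600²) = 725.6
|G(j408)| = 45.5 × 2929 / (408 × 577 × 725.6) = 0.00078002
20 log₁₀(0.00078002) = -62.158 dB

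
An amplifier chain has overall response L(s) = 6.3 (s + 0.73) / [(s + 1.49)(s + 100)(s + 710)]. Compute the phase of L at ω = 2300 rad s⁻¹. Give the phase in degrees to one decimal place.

-160.3°

∠(j2300 + 0.73) = arctan(2300/0.73) = 89.98°
∠(j2300 + 1.49) = arctan(2300/1.49) = 89.96°
∠(j2300 + 100) = arctan(2300/100) = 87.51°
∠(j2300 + 710) = arctan(2300/710) = 72.84°
∠L(j2300) = 89.98° − (89.96° + 87.51° + 72.84°) = -160.34°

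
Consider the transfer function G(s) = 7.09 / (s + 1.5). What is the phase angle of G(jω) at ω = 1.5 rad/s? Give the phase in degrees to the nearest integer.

-45°

∠(j1.5 + 1.5) = arctan(1.5/1.5) = 45.00°
∠G(j1.5) = −45.00° = -45.00°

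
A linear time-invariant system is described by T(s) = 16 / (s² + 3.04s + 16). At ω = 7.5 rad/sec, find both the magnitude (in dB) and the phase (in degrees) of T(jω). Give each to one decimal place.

|T| = -9.2 dB, ∠T = -150.5°

|(j7.5)² + 3.04(j7.5) + 16| = |-40.25 + j22.8| = 46.26
|T(j7.5)| = 16 / 46.26 = 0.34588
20 log₁₀(0.34588) = -9.22 dB
∠[(j7.5)² + 3.04(j7.5) + 16] = ∠[-40.25 + j22.8] = 150.47°
∠T(j7.5) = −150.47° = -150.47°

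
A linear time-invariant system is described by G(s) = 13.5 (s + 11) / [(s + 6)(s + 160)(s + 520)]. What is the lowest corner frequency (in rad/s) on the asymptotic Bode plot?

Break frequencies occur at each pole and zero magnitude: 6 rad/s, 11 rad/s, 160 rad/s, 520 rad/s.
The lowest is 6 rad/s.

6 rad/s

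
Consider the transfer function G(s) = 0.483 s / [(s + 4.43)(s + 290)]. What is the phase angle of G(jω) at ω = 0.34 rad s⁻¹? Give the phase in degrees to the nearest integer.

86°

∠(j0.34) = 90.00°
∠(j0.34 + 4.43) = arctan(0.34/4.43) = 4.39°
∠(j0.34 + 290) = arctan(0.34/290) = 0.07°
∠G(j0.34) = 90.00° − (4.39° + 0.07°) = 85.54°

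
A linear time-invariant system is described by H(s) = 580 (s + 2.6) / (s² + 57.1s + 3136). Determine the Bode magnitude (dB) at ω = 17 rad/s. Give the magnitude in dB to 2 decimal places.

|j17 + 2.6| = √(17² + 2.6²) = 17.2
|(j17)² + 57.1(j17) + 3136| = |2847 + j970.7| = 3008
|H(j17)| = 580 × 17.2 / 3008 = 3.3161
20 log₁₀(3.3161) = 10.413 dB

10.41 dB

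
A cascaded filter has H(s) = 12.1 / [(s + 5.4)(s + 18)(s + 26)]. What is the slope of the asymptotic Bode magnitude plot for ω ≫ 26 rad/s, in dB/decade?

With 0 zeros and 3 poles, the high-frequency asymptotic slope is 20 × (0 − 3) = -60 dB/decade.

-60 dB/decade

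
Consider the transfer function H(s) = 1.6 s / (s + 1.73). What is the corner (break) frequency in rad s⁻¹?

The single real pole at s = −1.73 gives a corner at ω = 1.73 rad s⁻¹.

1.73 rad s⁻¹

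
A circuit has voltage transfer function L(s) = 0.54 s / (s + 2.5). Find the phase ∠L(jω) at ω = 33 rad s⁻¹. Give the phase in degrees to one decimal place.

∠(j33) = 90.00°
∠(j33 + 2.5) = arctan(33/2.5) = 85.67°
∠L(j33) = 90.00° − 85.67° = 4.33°

4.3°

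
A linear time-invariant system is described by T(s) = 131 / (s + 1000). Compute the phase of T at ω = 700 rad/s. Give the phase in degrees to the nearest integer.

-35°

∠(j700 + 1000) = arctan(700/1000) = 34.99°
∠T(j700) = −34.99° = -34.99°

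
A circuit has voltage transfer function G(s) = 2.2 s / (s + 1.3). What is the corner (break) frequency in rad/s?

The single real pole at s = −1.3 gives a corner at ω = 1.3 rad/s.

1.3 rad/s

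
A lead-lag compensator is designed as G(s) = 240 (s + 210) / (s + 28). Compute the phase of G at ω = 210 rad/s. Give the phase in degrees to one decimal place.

∠(j210 + 210) = arctan(210/210) = 45.00°
∠(j210 + 28) = arctan(210/28) = 82.41°
∠G(j210) = 45.00° − 82.41° = -37.41°

-37.4°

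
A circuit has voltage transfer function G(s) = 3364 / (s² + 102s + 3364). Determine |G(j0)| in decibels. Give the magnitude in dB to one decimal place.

G(0) = 3364 / 3364 = 1
20 log₁₀(1) = 0.00 dB

0.0 dB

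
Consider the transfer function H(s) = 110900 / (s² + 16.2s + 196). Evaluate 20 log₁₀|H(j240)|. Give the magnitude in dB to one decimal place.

5.7 dB

|(j240)² + 16.2(j240) + 196| = |-57404 + j3888| = 5.754e+04
|H(j240)| = 110900 / 5.754e+04 = 1.9275
20 log₁₀(1.9275) = 5.70 dB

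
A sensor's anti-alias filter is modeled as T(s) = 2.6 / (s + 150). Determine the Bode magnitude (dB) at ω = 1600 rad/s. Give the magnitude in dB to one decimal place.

-55.8 dB

|j1600 + 150| = √(1600² + 150²) = 1607
|T(j1600)| = 2.6 / 1607 = 0.0016179
20 log₁₀(0.0016179) = -55.82 dB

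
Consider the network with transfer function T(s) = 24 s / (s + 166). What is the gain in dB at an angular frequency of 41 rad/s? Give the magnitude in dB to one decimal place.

15.2 dB

|j41| = 41
|j41 + 166| = √(41² + 166²) = 171
|T(j41)| = 24 × 41 / 171 = 5.7548
20 log₁₀(5.7548) = 15.20 dB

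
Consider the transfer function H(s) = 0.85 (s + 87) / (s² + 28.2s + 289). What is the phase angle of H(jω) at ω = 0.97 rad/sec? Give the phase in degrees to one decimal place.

-4.8 deg

∠(j0.97 + 87) = arctan(0.97/87) = 0.64°
∠[(j0.97)² + 28.2(j0.97) + 289] = ∠[288.06 + j27.354] = 5.42°
∠H(j0.97) = 0.64° − 5.42° = -4.79°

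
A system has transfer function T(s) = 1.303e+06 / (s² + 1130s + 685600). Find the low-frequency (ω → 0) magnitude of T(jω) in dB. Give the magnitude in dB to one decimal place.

5.6 dB

T(0) = 1.303e+06 / 685600 = 1.9005
20 log₁₀(1.9005) = 5.58 dB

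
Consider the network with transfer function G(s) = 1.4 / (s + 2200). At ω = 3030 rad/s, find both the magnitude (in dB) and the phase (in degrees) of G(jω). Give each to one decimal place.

|j3030 + 2200| = √(3030² + 2200²) = 3744
|G(j3030)| = 1.4 / 3744 = 0.00037389
20 log₁₀(0.00037389) = -68.55 dB
∠(j3030 + 2200) = arctan(3030/2200) = 54.02°
∠G(j3030) = −54.02° = -54.02°

|G| = -68.5 dB, ∠G = -54.0°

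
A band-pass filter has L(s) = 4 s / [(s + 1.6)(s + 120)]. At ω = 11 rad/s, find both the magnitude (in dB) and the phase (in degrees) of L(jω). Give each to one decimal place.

|L| = -29.7 dB, ∠L = 3.0 deg

|j11| = 11
|j11 + 1.6| = √(11² + 1.6²) = 11.12
|j11 + 120| = √(11² + 120²) = 120.5
|L(j11)| = 4 × 11 / (11.12 × 120.5) = 0.032848
20 log₁₀(0.032848) = -29.67 dB
∠(j11) = 90.00°
∠(j11 + 1.6) = arctan(11/1.6) = 81.72°
∠(j11 + 120) = arctan(11/120) = 5.24°
∠L(j11) = 90.00° − (81.72° + 5.24°) = 3.04°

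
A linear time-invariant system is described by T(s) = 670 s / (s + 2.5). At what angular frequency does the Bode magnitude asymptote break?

The single real pole at s = −2.5 gives a corner at ω = 2.5 rad/s.

2.5 rad/s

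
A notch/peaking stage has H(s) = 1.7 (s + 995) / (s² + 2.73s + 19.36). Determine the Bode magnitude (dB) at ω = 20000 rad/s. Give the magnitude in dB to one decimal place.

|j20000 + 995| = √(20000² + 995²) = 2.002e+04
|(j20000)² + 2.73(j20000) + 19.36| = |-4e+08 + j54600| = 4e+08
|H(j20000)| = 1.7 × 2.002e+04 / 4e+08 = 8.5105e-05
20 log₁₀(8.5105e-05) = -81.40 dB

-81.4 dB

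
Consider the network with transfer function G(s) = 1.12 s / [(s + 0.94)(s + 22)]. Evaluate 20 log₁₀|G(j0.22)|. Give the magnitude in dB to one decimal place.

-38.7 dB

|j0.22| = 0.22
|j0.22 + 0.94| = √(0.22² + 0.94²) = 0.9654
|j0.22 + 22| = √(0.22² + 22²) = 22
|G(j0.22)| = 1.12 × 0.22 / (0.9654 × 22) = 0.011601
20 log₁₀(0.011601) = -38.71 dB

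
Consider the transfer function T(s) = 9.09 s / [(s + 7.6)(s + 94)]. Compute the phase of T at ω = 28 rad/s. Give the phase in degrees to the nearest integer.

∠(j28) = 90.00°
∠(j28 + 7.6) = arctan(28/7.6) = 74.81°
∠(j28 + 94) = arctan(28/94) = 16.59°
∠T(j28) = 90.00° − (74.81° + 16.59°) = -1.40°

-1 deg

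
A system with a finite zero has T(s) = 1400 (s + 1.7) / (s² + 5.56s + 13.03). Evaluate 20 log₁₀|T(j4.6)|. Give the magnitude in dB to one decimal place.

48.2 dB

|j4.6 + 1.7| = √(4.6² + 1.7²) = 4.904
|(j4.6)² + 5.56(j4.6) + 13.03| = |-8.13 + j25.576| = 26.84
|T(j4.6)| = 1400 × 4.904 / 26.84 = 255.83
20 log₁₀(255.83) = 48.16 dB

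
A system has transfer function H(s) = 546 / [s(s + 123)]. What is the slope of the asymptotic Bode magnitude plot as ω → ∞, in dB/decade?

With 0 zeros and 2 poles, the high-frequency asymptotic slope is 20 × (0 − 2) = -40 dB/decade.

-40 dB/decade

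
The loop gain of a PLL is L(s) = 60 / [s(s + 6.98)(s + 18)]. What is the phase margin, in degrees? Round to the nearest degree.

Gain crossover: |L(jω)| = 1 at ω ≈ 0.476 rad/s.
∠L(j0.476) = −90° − arctan(0.476/6.98) − arctan(0.476/18) ≈ -95.42°
PM = 180° + (-95.42°) = 84.58°

85°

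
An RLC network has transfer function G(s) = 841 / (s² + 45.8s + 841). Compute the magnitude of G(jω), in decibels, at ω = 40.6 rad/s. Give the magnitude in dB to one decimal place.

|(j40.6)² + 45.8(j40.6) + 841| = |-807.36 + j1859.5| = 2027
|G(j40.6)| = 841 / 2027 = 0.41486
20 log₁₀(0.41486) = -7.64 dB

-7.6 dB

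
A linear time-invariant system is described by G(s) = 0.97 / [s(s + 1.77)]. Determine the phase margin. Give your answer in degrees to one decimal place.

73.5°

Gain crossover: |G(jω)| = 1 at ω ≈ 0.525 rad/sec.
∠G(j0.525) = −90° − arctan(0.525/1.77) ≈ -106.53°
PM = 180° + (-106.53°) = 73.47°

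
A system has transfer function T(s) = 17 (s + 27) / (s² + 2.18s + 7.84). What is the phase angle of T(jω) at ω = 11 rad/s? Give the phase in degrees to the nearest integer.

-146°

∠(j11 + 27) = arctan(11/27) = 22.17°
∠[(j11)² + 2.18(j11) + 7.84] = ∠[-113.16 + j23.98] = 168.04°
∠T(j11) = 22.17° − 168.04° = -145.87°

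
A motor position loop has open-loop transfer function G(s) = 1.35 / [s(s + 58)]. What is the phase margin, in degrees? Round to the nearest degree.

90°

Gain crossover: |G(jω)| = 1 at ω ≈ 0.0233 rad/s.
∠G(j0.0233) = −90° − arctan(0.0233/58) ≈ -90.02°
PM = 180° + (-90.02°) = 89.98°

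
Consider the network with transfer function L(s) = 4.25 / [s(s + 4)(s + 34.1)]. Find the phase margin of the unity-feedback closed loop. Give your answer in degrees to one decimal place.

Gain crossover: |L(jω)| = 1 at ω ≈ 0.0312 rad s⁻¹.
∠L(j0.0312) = −90° − arctan(0.0312/4) − arctan(0.0312/34.1) ≈ -90.50°
PM = 180° + (-90.50°) = 89.50°

89.5°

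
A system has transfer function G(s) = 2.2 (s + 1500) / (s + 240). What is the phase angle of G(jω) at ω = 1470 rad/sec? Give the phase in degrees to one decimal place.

∠(j1470 + 1500) = arctan(1470/1500) = 44.42°
∠(j1470 + 240) = arctan(1470/240) = 80.73°
∠G(j1470) = 44.42° − 80.73° = -36.31°

-36.3°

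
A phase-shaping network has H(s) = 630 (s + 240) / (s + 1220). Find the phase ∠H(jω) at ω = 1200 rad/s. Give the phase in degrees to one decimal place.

∠(j1200 + 240) = arctan(1200/240) = 78.69°
∠(j1200 + 1220) = arctan(1200/1220) = 44.53°
∠H(j1200) = 78.69° − 44.53° = 34.16°

34.2°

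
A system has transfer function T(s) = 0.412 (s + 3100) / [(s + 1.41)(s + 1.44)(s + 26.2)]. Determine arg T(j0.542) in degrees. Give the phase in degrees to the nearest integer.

∠(j0.542 + 3100) = arctan(0.542/3100) = 0.01°
∠(j0.542 + 1.41) = arctan(0.542/1.41) = 21.03°
∠(j0.542 + 1.44) = arctan(0.542/1.44) = 20.63°
∠(j0.542 + 26.2) = arctan(0.542/26.2) = 1.19°
∠T(j0.542) = 0.01° − (21.03° + 20.63° + 1.19°) = -42.83°

-43 deg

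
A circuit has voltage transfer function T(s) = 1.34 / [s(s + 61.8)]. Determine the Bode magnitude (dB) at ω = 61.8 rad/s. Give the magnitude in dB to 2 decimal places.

-72.11 dB

|j61.8 + 61.8| = √(61.8² + 61.8²) = 87.4
|j61.8| = 61.8
|T(j61.8)| = 1.34 / (87.4 × 61.8) = 0.00024809
20 log₁₀(0.00024809) = -72.108 dB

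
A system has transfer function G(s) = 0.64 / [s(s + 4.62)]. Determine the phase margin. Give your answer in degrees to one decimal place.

88.3°

Gain crossover: |G(jω)| = 1 at ω ≈ 0.138 rad/s.
∠G(j0.138) = −90° − arctan(0.138/4.62) ≈ -91.72°
PM = 180° + (-91.72°) = 88.28°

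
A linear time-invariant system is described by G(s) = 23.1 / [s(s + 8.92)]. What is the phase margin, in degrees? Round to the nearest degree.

Gain crossover: |G(jω)| = 1 at ω ≈ 2.49 rad s⁻¹.
∠G(j2.49) = −90° − arctan(2.49/8.92) ≈ -105.62°
PM = 180° + (-105.62°) = 74.38°

74 deg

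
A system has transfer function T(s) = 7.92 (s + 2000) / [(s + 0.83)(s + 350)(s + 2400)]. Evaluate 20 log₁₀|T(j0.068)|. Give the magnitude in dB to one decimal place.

-32.9 dB

|j0.068 + 2000| = √(0.068² + 2000²) = 2000
|j0.068 + 0.83| = √(0.068² + 0.83²) = 0.8328
|j0.068 + 350| = √(0.068² + 350²) = 350
|j0.068 + 2400| = √(0.068² + 2400²) = 2400
|T(j0.068)| = 7.92 × 2000 / (0.8328 × 350 × 2400) = 0.022644
20 log₁₀(0.022644) = -32.90 dB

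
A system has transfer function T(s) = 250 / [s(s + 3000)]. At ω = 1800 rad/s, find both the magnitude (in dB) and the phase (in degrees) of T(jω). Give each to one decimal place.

|T| = -88.0 dB, ∠T = -121.0 deg

|j1800 + 3000| = √(1800² + 3000²) = 3499
|j1800| = 1800
|T(j1800)| = 250 / (3499 × 1800) = 3.9699e-05
20 log₁₀(3.9699e-05) = -88.02 dB
∠(j1800 + 3000) = arctan(1800/3000) = 30.96°
∠(j1800) = 90.00°
∠T(j1800) = − (30.96° + 90.00°) = -120.96°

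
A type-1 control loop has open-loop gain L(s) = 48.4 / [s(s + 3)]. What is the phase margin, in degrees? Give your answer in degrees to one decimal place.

24.3 deg

Gain crossover: |L(jω)| = 1 at ω ≈ 6.64 rad/s.
∠L(j6.64) = −90° − arctan(6.64/3) ≈ -155.69°
PM = 180° + (-155.69°) = 24.31°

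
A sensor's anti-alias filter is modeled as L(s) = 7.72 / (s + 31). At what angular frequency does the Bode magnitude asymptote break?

The single real pole at s = −31 gives a corner at ω = 31 rad/s.

31 rad/s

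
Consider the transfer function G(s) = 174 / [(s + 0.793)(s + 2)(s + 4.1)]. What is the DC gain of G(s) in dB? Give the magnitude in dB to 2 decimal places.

28.55 dB

G(0) = 174 / (0.793 × 2 × 4.1) = 26.759
20 log₁₀(26.759) = 28.549 dB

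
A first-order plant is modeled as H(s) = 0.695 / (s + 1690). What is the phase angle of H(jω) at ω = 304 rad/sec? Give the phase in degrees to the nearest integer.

-10°

∠(j304 + 1690) = arctan(304/1690) = 10.20°
∠H(j304) = −10.20° = -10.20°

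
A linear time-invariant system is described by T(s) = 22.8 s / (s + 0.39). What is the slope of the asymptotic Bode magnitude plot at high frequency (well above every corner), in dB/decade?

With 1 zero and 1 pole, the high-frequency asymptotic slope is 20 × (1 − 1) = 0 dB/decade.

0 dB/decade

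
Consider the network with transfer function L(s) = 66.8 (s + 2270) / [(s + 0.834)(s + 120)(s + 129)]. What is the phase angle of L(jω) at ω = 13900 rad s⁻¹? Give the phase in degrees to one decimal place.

-188.2°

∠(j13900 + 2270) = arctan(13900/2270) = 80.72°
∠(j13900 + 0.834) = arctan(13900/0.834) = 90.00°
∠(j13900 + 120) = arctan(13900/120) = 89.51°
∠(j13900 + 129) = arctan(13900/129) = 89.47°
∠L(j13900) = 80.72° − (90.00° + 89.51° + 89.47°) = -188.25°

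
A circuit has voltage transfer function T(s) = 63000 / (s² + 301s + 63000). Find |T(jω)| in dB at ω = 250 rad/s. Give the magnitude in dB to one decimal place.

-1.5 dB

|(j250)² + 301(j250) + 63000| = |500 + j75250| = 7.525e+04
|T(j250)| = 63000 / 7.525e+04 = 0.83719
20 log₁₀(0.83719) = -1.54 dB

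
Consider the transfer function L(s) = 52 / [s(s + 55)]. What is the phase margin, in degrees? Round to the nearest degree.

Gain crossover: |L(jω)| = 1 at ω ≈ 0.945 rad/sec.
∠L(j0.945) = −90° − arctan(0.945/55) ≈ -90.98°
PM = 180° + (-90.98°) = 89.02°

89°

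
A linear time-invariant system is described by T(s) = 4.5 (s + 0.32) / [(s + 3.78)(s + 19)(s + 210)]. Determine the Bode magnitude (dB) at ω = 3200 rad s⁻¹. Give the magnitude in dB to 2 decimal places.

-127.16 dB

|j3200 + 0.32| = √(3200² + 0.32²) = 3200
|j3200 + 3.78| = √(3200² + 3.78²) = 3200
|j3200 + 19| = √(3200² + 19²) = 3200
|j3200 + 210| = √(3200² + 210²) = 3207
|T(j3200)| = 4.5 × 3200 / (3200 × 3200 × 3207) = 4.385e-07
20 log₁₀(4.385e-07) = -127.161 dB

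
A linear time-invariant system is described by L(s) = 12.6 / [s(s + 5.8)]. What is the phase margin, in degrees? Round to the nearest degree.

Gain crossover: |L(jω)| = 1 at ω ≈ 2.05 rad/sec.
∠L(j2.05) = −90° − arctan(2.05/5.8) ≈ -109.45°
PM = 180° + (-109.45°) = 70.55°

71 deg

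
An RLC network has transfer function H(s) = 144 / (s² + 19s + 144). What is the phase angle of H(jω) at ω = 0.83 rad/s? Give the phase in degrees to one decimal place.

∠[(j0.83)² + 19(j0.83) + 144] = ∠[143.31 + j15.77] = 6.28°
∠H(j0.83) = −6.28° = -6.28°

-6.3°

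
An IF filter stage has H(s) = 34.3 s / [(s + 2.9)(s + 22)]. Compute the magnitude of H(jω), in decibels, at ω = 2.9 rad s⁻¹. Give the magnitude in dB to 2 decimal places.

|j2.9| = 2.9
|j2.9 + 2.9| = √(2.9² + 2.9²) = 4.101
|j2.9 + 22| = √(2.9² + 22²) = 22.19
|H(j2.9)| = 34.3 × 2.9 / (4.101 × 22.19) = 1.093
20 log₁₀(1.093) = 0.772 dB

0.77 dB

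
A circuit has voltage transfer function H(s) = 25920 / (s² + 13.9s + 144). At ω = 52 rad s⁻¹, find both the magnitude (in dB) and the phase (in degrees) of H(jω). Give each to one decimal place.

|H| = 19.8 dB, ∠H = -164.2 deg

|(j52)² + 13.9(j52) + 144| = |-2560 + j722.8| = 2660
|H(j52)| = 25920 / 2660 = 9.7441
20 log₁₀(9.7441) = 19.77 dB
∠[(j52)² + 13.9(j52) + 144] = ∠[-2560 + j722.8] = 164.23°
∠H(j52) = −164.23° = -164.23°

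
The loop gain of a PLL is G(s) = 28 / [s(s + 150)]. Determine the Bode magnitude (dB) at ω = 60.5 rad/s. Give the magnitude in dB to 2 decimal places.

|j60.5 + 150| = √(60.5² + 150²) = 161.7
|j60.5| = 60.5
|G(j60.5)| = 28 / (161.7 × 60.5) = 0.0028614
20 log₁₀(0.0028614) = -50.868 dB

-50.87 dB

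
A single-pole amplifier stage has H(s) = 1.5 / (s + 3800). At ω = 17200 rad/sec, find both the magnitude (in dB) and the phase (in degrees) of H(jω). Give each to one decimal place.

|j17200 + 3800| = √(17200² + 3800²) = 1.761e+04
|H(j17200)| = 1.5 / 1.761e+04 = 8.5156e-05
20 log₁₀(8.5156e-05) = -81.40 dB
∠(j17200 + 3800) = arctan(17200/3800) = 77.54°
∠H(j17200) = −77.54° = -77.54°

|H| = -81.4 dB, ∠H = -77.5°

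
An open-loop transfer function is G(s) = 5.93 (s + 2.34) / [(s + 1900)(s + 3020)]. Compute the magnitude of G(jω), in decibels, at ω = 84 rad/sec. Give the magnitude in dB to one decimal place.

|j84 + 2.34| = √(84² + 2.34²) = 84.03
|j84 + 1900| = √(84² + 1900²) = 1902
|j84 + 3020| = √(84² + 3020²) = 3021
|G(j84)| = 5.93 × 84.03 / (1902 × 3021) = 8.6726e-05
20 log₁₀(8.6726e-05) = -81.24 dB

-81.2 dB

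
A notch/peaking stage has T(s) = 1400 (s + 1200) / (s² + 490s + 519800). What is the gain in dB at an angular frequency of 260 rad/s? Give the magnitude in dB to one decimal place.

|j260 + 1200| = √(260² + 1200²) = 1228
|(j260)² + 490(j260) + 519800| = |4.522e+05 + j1.274e+05| = 4.698e+05
|T(j260)| = 1400 × 1228 / 4.698e+05 = 3.6589
20 log₁₀(3.6589) = 11.27 dB

11.3 dB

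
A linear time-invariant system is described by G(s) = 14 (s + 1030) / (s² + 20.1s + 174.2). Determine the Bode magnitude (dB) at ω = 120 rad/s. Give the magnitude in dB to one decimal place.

|j120 + 1030| = √(120² + 1030²) = 1037
|(j120)² + 20.1(j120) + 174.2| = |-14226 + j2412| = 1.443e+04
|G(j120)| = 14 × 1037 / 1.443e+04 = 1.0061
20 log₁₀(1.0061) = 0.05 dB

0.1 dB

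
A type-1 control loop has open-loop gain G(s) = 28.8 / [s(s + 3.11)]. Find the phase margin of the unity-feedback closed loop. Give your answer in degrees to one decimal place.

Gain crossover: |G(jω)| = 1 at ω ≈ 4.94 rad/s.
∠G(j4.94) = −90° − arctan(4.94/3.11) ≈ -147.79°
PM = 180° + (-147.79°) = 32.21°

32.2 deg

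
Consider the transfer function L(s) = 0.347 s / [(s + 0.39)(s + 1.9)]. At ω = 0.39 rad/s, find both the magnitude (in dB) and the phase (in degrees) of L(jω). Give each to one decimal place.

|j0.39| = 0.39
|j0.39 + 0.39| = √(0.39² + 0.39²) = 0.5515
|j0.39 + 1.9| = √(0.39² + 1.9²) = 1.94
|L(j0.39)| = 0.347 × 0.39 / (0.5515 × 1.94) = 0.1265
20 log₁₀(0.1265) = -17.96 dB
∠(j0.39) = 90.00°
∠(j0.39 + 0.39) = arctan(0.39/0.39) = 45.00°
∠(j0.39 + 1.9) = arctan(0.39/1.9) = 11.60°
∠L(j0.39) = 90.00° − (45.00° + 11.60°) = 33.40°

|L| = -18.0 dB, ∠L = 33.4°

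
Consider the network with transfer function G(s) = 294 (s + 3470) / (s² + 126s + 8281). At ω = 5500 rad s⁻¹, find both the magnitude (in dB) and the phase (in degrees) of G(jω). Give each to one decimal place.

|j5500 + 3470| = √(5500² + 3470²) = 6503
|(j5500)² + 126(j5500) + 8281| = |-3.0242e+07 + j6.93e+05| = 3.025e+07
|G(j5500)| = 294 × 6503 / 3.025e+07 = 0.063205
20 log₁₀(0.063205) = -23.98 dB
∠(j5500 + 3470) = arctan(5500/3470) = 57.75°
∠[(j5500)² + 126(j5500) + 8281] = ∠[-3.0242e+07 + j6.93e+05] = 178.69°
∠G(j5500) = 57.75° − 178.69° = -120.94°

|G| = -24.0 dB, ∠G = -120.9°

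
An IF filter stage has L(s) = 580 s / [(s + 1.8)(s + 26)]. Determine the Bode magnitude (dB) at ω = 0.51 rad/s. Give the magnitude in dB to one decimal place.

15.7 dB

|j0.51| = 0.51
|j0.51 + 1.8| = √(0.51² + 1.8²) = 1.871
|j0.51 + 26| = √(0.51² + 26²) = 26.01
|L(j0.51)| = 580 × 0.51 / (1.871 × 26.01) = 6.08
20 log₁₀(6.08) = 15.68 dB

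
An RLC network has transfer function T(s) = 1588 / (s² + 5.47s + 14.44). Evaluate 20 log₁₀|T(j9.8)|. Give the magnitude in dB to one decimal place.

24.2 dB

|(j9.8)² + 5.47(j9.8) + 14.44| = |-81.6 + j53.606| = 97.63
|T(j9.8)| = 1588 / 97.63 = 16.265
20 log₁₀(16.265) = 24.23 dB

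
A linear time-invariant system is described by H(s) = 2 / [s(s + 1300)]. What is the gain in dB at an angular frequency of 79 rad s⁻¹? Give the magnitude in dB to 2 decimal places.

-94.23 dB

|j79 + 1300| = √(79² + 1300²) = 1302
|j79| = 79
|H(j79)| = 2 / (1302 × 79) = 1.9438e-05
20 log₁₀(1.9438e-05) = -94.227 dB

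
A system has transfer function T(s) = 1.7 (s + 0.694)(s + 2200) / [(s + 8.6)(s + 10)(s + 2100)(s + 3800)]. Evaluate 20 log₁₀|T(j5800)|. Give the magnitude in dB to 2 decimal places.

-147.43 dB

|j5800 + 0.694| = √(5800² + 0.694²) = 5800
|j5800 + 2200| = √(5800² + 2200²) = 6203
|j5800 + 8.6| = √(5800² + 8.6²) = 5800
|j5800 + 10| = √(5800² + 10²) = 5800
|j5800 + 2100| = √(5800² + 2100²) = 6168
|j5800 + 3800| = √(5800² + 3800²) = 6934
|T(j5800)| = 1.7 × 5800 × 6203 / (5800 × 5800 × 6168 × 6934) = 4.2509e-08
20 log₁₀(4.2509e-08) = -147.430 dB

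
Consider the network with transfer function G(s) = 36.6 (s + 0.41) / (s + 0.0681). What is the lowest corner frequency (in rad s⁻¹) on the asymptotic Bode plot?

0.0681 rad s⁻¹

Break frequencies occur at each pole and zero magnitude: 0.0681 rad s⁻¹, 0.41 rad s⁻¹.
The lowest is 0.0681 rad s⁻¹.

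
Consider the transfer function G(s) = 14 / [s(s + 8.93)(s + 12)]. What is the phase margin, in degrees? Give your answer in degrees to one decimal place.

Gain crossover: |G(jω)| = 1 at ω ≈ 0.131 rad/s.
∠G(j0.131) = −90° − arctan(0.131/8.93) − arctan(0.131/12) ≈ -91.46°
PM = 180° + (-91.46°) = 88.54°

88.5°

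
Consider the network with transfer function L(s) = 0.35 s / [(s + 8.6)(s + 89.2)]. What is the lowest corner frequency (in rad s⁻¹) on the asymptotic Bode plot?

8.6 rad s⁻¹

Break frequencies occur at each pole and zero magnitude: 8.6 rad s⁻¹, 89.2 rad s⁻¹.
The lowest is 8.6 rad s⁻¹.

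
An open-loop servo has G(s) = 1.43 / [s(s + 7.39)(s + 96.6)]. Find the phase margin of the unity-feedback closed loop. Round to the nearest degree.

Gain crossover: |G(jω)| = 1 at ω ≈ 0.002 rad/s.
∠G(j0.002) = −90° − arctan(0.002/7.39) − arctan(0.002/96.6) ≈ -90.02°
PM = 180° + (-90.02°) = 89.98°

90°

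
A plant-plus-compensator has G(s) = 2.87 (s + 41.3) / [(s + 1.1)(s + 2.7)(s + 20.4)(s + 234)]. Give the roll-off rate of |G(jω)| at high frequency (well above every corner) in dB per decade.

With 1 zero and 4 poles, the high-frequency asymptotic slope is 20 × (1 − 4) = -60 dB/decade.

-60 dB/decade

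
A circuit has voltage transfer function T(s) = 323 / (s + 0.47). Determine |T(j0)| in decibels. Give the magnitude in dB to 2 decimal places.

T(0) = 323 / 0.47 = 687.23
20 log₁₀(687.23) = 56.742 dB

56.74 dB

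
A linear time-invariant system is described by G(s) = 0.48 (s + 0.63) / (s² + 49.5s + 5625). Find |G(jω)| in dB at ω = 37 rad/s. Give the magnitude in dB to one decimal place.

|j37 + 0.63| = √(37² + 0.63²) = 37.01
|(j37)² + 49.5(j37) + 5625| = |4256 + j1831.5| = 4633
|G(j37)| = 0.48 × 37.01 / 4633 = 0.0038336
20 log₁₀(0.0038336) = -48.33 dB

-48.3 dB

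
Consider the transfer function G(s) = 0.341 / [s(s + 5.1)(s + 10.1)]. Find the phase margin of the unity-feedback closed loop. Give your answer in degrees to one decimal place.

89.9°

Gain crossover: |G(jω)| = 1 at ω ≈ 0.00662 rad/s.
∠G(j0.00662) = −90° − arctan(0.00662/5.1) − arctan(0.00662/10.1) ≈ -90.11°
PM = 180° + (-90.11°) = 89.89°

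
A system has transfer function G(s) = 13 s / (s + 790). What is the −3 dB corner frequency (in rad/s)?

For a single-pole high-pass, the −3 dB point is at the pole: ω = 790 rad/s.

790 rad/s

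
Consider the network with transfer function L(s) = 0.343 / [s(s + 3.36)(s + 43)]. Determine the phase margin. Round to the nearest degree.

90°

Gain crossover: |L(jω)| = 1 at ω ≈ 0.00237 rad s⁻¹.
∠L(j0.00237) = −90° − arctan(0.00237/3.36) − arctan(0.00237/43) ≈ -90.04°
PM = 180° + (-90.04°) = 89.96°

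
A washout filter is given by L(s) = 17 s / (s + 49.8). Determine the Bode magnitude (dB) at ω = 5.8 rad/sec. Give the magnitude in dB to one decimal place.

|j5.8| = 5.8
|j5.8 + 49.8| = √(5.8² + 49.8²) = 50.14
|L(j5.8)| = 17 × 5.8 / 50.14 = 1.9666
20 log₁₀(1.9666) = 5.87 dB

5.9 dB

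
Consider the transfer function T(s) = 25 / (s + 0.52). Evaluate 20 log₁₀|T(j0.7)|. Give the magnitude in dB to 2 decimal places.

29.15 dB

|j0.7 + 0.52| = √(0.7² + 0.52²) = 0.872
|T(j0.7)| = 25 / 0.872 = 28.669
20 log₁₀(28.669) = 29.148 dB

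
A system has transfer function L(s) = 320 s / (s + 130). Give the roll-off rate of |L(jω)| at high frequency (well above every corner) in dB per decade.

0 dB/decade

With 1 zero and 1 pole, the high-frequency asymptotic slope is 20 × (1 − 1) = 0 dB/decade.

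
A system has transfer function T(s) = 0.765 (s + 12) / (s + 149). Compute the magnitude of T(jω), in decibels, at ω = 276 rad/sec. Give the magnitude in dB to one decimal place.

-3.4 dB

|j276 + 12| = √(276² + 12²) = 276.3
|j276 + 149| = √(276² + 149²) = 313.7
|T(j276)| = 0.765 × 276.3 / 313.7 = 0.6738
20 log₁₀(0.6738) = -3.43 dB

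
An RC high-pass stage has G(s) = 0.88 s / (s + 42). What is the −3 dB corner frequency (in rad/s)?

42 rad/s

For a single-pole high-pass, the −3 dB point is at the pole: ω = 42 rad/s.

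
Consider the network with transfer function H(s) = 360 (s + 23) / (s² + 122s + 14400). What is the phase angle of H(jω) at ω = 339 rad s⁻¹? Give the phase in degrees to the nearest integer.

-72 deg

∠(j339 + 23) = arctan(339/23) = 86.12°
∠[(j339)² + 122(j339) + 14400] = ∠[-1.0052e+05 + j41358] = 157.64°
∠H(j339) = 86.12° − 157.64° = -71.52°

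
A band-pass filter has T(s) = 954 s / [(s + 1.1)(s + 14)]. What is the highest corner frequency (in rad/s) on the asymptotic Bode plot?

Break frequencies occur at each pole and zero magnitude: 1.1 rad/s, 14 rad/s.
The highest is 14 rad/s.

14 rad/s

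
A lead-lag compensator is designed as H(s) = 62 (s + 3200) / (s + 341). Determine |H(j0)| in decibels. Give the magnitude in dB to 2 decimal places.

H(0) = 62 × 3200 / 341 = 581.82
20 log₁₀(581.82) = 55.296 dB

55.30 dB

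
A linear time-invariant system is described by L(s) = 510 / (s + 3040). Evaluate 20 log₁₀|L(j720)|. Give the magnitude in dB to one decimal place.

-15.7 dB

|j720 + 3040| = √(720² + 3040²) = 3124
|L(j720)| = 510 / 3124 = 0.16325
20 log₁₀(0.16325) = -15.74 dB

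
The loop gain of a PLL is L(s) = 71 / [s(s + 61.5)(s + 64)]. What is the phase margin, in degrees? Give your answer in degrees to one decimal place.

90.0°

Gain crossover: |L(jω)| = 1 at ω ≈ 0.018 rad s⁻¹.
∠L(j0.018) = −90° − arctan(0.018/61.5) − arctan(0.018/64) ≈ -90.03°
PM = 180° + (-90.03°) = 89.97°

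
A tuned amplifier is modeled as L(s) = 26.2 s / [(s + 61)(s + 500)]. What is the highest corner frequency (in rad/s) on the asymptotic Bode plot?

Break frequencies occur at each pole and zero magnitude: 61 rad/s, 500 rad/s.
The highest is 500 rad/s.

500 rad/s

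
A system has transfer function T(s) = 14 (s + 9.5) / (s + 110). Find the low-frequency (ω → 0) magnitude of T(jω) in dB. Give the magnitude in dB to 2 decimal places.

T(0) = 14 × 9.5 / 110 = 1.2091
20 log₁₀(1.2091) = 1.649 dB

1.65 dB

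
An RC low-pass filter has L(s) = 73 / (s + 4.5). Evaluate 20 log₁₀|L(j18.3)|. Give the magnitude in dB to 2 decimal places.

11.76 dB

|j18.3 + 4.5| = √(18.3² + 4.5²) = 18.85
|L(j18.3)| = 73 / 18.85 = 3.8737
20 log₁₀(3.8737) = 11.762 dB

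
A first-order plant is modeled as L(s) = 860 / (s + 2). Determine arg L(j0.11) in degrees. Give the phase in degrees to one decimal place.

∠(j0.11 + 2) = arctan(0.11/2) = 3.15°
∠L(j0.11) = −3.15° = -3.15°

-3.1°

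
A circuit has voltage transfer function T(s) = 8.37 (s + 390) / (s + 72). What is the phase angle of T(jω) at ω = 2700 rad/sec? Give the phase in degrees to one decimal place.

-6.7°

∠(j2700 + 390) = arctan(2700/390) = 81.78°
∠(j2700 + 72) = arctan(2700/72) = 88.47°
∠T(j2700) = 81.78° − 88.47° = -6.69°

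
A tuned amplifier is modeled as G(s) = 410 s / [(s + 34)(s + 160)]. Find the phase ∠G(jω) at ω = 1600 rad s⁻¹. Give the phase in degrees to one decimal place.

-83.1 deg

∠(j1600) = 90.00°
∠(j1600 + 34) = arctan(1600/34) = 88.78°
∠(j1600 + 160) = arctan(1600/160) = 84.29°
∠G(j1600) = 90.00° − (88.78° + 84.29°) = -83.07°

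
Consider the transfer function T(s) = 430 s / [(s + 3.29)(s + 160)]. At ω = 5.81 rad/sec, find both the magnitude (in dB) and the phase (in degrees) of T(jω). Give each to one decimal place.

|j5.81| = 5.81
|j5.81 + 3.29| = √(5.81² + 3.29²) = 6.677
|j5.81 + 160| = √(5.81² + 160²) = 160.1
|T(j5.81)| = 430 × 5.81 / (6.677 × 160.1) = 2.337
20 log₁₀(2.337) = 7.37 dB
∠(j5.81) = 90.00°
∠(j5.81 + 3.29) = arctan(5.81/3.29) = 60.48°
∠(j5.81 + 160) = arctan(5.81/160) = 2.08°
∠T(j5.81) = 90.00° − (60.48° + 2.08°) = 27.44°

|T| = 7.4 dB, ∠T = 27.4 deg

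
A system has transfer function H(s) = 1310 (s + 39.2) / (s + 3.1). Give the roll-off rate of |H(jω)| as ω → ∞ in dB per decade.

With 1 zero and 1 pole, the high-frequency asymptotic slope is 20 × (1 − 1) = 0 dB/decade.

0 dB/decade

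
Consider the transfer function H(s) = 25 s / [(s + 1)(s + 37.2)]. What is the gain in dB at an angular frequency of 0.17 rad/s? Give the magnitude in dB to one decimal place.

|j0.17| = 0.17
|j0.17 + 1| = √(0.17² + 1²) = 1.014
|j0.17 + 37.2| = √(0.17² + 37.2²) = 37.2
|H(j0.17)| = 25 × 0.17 / (1.014 × 37.2) = 0.11263
20 log₁₀(0.11263) = -18.97 dB

-19.0 dB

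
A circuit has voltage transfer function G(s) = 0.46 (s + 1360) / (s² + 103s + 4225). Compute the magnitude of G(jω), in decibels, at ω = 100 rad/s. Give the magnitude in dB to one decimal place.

-25.5 dB

|j100 + 1360| = √(100² + 1360²) = 1364
|(j100)² + 103(j100) + 4225| = |-5775 + j10300| = 1.181e+04
|G(j100)| = 0.46 × 1364 / 1.181e+04 = 0.053122
20 log₁₀(0.053122) = -25.49 dB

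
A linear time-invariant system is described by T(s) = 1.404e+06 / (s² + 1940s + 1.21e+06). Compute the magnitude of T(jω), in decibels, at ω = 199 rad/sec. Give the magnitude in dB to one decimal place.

1.1 dB

|(j199)² + 1940(j199) + 1.21e+06| = |1.1704e+06 + j3.8606e+05| = 1.232e+06
|T(j199)| = 1.404e+06 / 1.232e+06 = 1.1392
20 log₁₀(1.1392) = 1.13 dB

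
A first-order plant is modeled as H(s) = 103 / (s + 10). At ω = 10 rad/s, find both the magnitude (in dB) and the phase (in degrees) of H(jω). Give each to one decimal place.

|j10 + 10| = √(10² + 10²) = 14.14
|H(j10)| = 103 / 14.14 = 7.2832
20 log₁₀(7.2832) = 17.25 dB
∠(j10 + 10) = arctan(10/10) = 45.00°
∠H(j10) = −45.00° = -45.00°

|H| = 17.2 dB, ∠H = -45.0 deg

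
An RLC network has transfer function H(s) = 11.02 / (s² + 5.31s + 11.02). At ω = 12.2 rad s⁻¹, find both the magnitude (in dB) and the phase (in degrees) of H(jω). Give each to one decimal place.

|(j12.2)² + 5.31(j12.2) + 11.02| = |-137.82 + j64.782| = 152.3
|H(j12.2)| = 11.02 / 152.3 = 0.072364
20 log₁₀(0.072364) = -22.81 dB
∠[(j12.2)² + 5.31(j12.2) + 11.02] = ∠[-137.82 + j64.782] = 154.82°
∠H(j12.2) = −154.82° = -154.82°

|H| = -22.8 dB, ∠H = -154.8°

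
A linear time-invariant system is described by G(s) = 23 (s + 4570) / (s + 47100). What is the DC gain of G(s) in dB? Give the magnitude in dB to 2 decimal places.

G(0) = 23 × 4570 / 47100 = 2.2316
20 log₁₀(2.2316) = 6.972 dB

6.97 dB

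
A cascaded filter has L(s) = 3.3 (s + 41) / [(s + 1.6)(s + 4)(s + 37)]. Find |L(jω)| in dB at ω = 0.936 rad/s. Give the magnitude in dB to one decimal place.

-6.4 dB

|j0.936 + 41| = √(0.936² + 41²) = 41.01
|j0.936 + 1.6| = √(0.936² + 1.6²) = 1.854
|j0.936 + 4| = √(0.936² + 4²) = 4.108
|j0.936 + 37| = √(0.936² + 37²) = 37.01
|L(j0.936)| = 3.3 × 41.01 / (1.854 × 4.108 × 37.01) = 0.48018
20 log₁₀(0.48018) = -6.37 dB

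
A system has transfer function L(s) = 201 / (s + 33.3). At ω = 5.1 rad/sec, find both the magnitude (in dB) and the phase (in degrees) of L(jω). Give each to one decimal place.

|L| = 15.5 dB, ∠L = -8.7°

|j5.1 + 33.3| = √(5.1² + 33.3²) = 33.69
|L(j5.1)| = 201 / 33.69 = 5.9665
20 log₁₀(5.9665) = 15.51 dB
∠(j5.1 + 33.3) = arctan(5.1/33.3) = 8.71°
∠L(j5.1) = −8.71° = -8.71°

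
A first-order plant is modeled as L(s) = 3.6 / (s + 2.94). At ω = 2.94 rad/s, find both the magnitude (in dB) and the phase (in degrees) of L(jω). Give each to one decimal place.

|L| = -1.3 dB, ∠L = -45.0°

|j2.94 + 2.94| = √(2.94² + 2.94²) = 4.158
|L(j2.94)| = 3.6 / 4.158 = 0.86585
20 log₁₀(0.86585) = -1.25 dB
∠(j2.94 + 2.94) = arctan(2.94/2.94) = 45.00°
∠L(j2.94) = −45.00° = -45.00°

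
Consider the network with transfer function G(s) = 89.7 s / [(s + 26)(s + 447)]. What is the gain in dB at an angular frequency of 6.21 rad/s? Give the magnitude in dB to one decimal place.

|j6.21| = 6.21
|j6.21 + 26| = √(6.21² + 26²) = 26.73
|j6.21 + 447| = √(6.21² + 447²) = 447
|G(j6.21)| = 89.7 × 6.21 / (26.73 × 447) = 0.046614
20 log₁₀(0.046614) = -26.63 dB

-26.6 dB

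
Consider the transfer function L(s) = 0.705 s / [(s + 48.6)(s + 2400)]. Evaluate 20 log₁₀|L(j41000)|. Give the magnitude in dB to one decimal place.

|j41000| = 4.1e+04
|j41000 + 48.6| = √(41000² + 48.6²) = 4.1e+04
|j41000 + 2400| = √(41000² + 2400²) = 4.107e+04
|L(j41000)| = 0.705 × 4.1e+04 / (4.1e+04 × 4.107e+04) = 1.7166e-05
20 log₁₀(1.7166e-05) = -95.31 dB

-95.3 dB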